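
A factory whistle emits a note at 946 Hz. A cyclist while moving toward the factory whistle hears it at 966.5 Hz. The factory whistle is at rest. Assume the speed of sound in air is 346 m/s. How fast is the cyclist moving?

7.5 m/s

f' = f · (v + v_o)/v ⇒ v_o = v · |f'/f − 1|.
v_o = 346 × |966.5/946 − 1| = 346 × 0.02167 ≈ 7.5 m/s.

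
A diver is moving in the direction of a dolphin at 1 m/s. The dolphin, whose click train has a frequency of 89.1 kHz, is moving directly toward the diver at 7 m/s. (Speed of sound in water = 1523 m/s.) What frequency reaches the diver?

89.6 kHz

With source approaching and observer approaching, f' = f · (v + v_o)/(v − v_s).
f' = 89.1 × (1523 + 1)/(1523 − 7) = 89.1 × 1524/1516 ≈ 89.6 kHz.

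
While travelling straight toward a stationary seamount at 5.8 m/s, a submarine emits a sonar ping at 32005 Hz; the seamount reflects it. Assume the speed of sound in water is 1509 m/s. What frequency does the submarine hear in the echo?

The seamount receives the sound from a moving source: f₁ = f₀ · v/(v − v_e) = 32005 × 1509/1503.2 ≈ 32128 Hz.
On the return leg the submarine is a moving observer: f₂ = f₁ · (v + v_e)/v = 32128 × 1514.8/1509 ≈ 32252 Hz.

32252 Hz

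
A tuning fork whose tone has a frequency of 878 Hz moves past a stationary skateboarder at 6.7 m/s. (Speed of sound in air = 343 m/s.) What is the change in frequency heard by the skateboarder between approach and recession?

34.3 Hz

Approaching: f₁ = f · v/(v − v_s) = 878 × 343/336.3 ≈ 895.5 Hz.
Receding: f₂ = f · v/(v + v_s) = 878 × 343/349.7 ≈ 861.2 Hz.
Drop: f₁ − f₂ = 2f·v·v_s/(v² − v_s²) = 2 × 878 × 343 × 6.7/(343² − 6.7²) ≈ 34.3 Hz.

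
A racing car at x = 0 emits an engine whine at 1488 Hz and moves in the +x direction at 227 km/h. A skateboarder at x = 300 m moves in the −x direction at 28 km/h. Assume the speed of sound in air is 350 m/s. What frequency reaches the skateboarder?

1855 Hz

227 km/h = 63.06 m/s; 28 km/h = 7.778 m/s.
The observer lies on the +x side, so the source is heading toward the observer and the observer is heading toward the source.
Both move, so f' = f · (v + v_o)/(v − v_s).
f' = 1488 × (350 + 7.778)/(350 − 63.06) = 1488 × 357.78/286.94 ≈ 1855 Hz.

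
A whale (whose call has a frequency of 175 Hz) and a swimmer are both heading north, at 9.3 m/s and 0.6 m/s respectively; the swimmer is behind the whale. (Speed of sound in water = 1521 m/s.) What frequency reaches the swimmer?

The swimmer is behind, so the whale is moving away from it while the swimmer is moving toward the whale.
Both move, so f' = f · (v + v_o)/(v + v_s).
f' = 175 × (1521 + 0.6)/(1521 + 9.3) = 175 × 1521.6/1530.3 ≈ 174 Hz.

174 Hz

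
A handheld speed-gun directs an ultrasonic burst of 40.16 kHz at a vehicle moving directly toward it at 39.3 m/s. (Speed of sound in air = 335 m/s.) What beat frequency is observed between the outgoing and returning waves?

10675 Hz

The vehicle first receives the wave as a moving observer: f₁ = f₀ · (v + u)/v = 40.16 × (335 + 39.3)/335 ≈ 44.87 kHz.
On reflection it acts as a source moving toward the stationary detector: f₂ = f₁ · v/(v − u) = 44.87 × 335/295.7 ≈ 50.83 kHz.
Equivalently f₂ = f₀ · (v + u)/(v − u).
Beat frequency (with f₀ = 40160 Hz): |f₂ − f₀| = 2u·f₀/(v − u) = 2 × 39.3 × 40160/295.7 ≈ 10675 Hz.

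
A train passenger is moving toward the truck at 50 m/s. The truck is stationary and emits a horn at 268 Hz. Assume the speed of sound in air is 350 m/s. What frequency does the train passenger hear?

Moving observer, stationary source: f' = f · (v + v_o)/v.
f' = 268 × (350 + 50)/350 = 268 × 400/350 ≈ 306 Hz.

306 Hz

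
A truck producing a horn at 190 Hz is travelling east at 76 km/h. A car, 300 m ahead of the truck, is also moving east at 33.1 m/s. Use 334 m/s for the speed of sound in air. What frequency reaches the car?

76 km/h = 21.11 m/s.
The car is ahead, so the truck is moving toward it while the car is moving away from the truck.
General Doppler shift: f' = f · (v − v_o)/(v − v_s).
f' = 190 × (334 − 33.1)/(334 − 21.11) = 190 × 300.9/312.89 ≈ 183 Hz.

183 Hz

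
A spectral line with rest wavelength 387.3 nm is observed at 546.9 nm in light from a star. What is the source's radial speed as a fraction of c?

0.332c

λ'/λ₀ = 1.4121 > 1 (redshift), so the source is receding.
λ'/λ₀ = √((1 + β)/(1 − β)) for a receding source ⇒ β = (r² − 1)/(r² + 1) with r = λ'/λ₀.
β = (1.9940 − 1)/(1.9940 + 1) ≈ 0.332.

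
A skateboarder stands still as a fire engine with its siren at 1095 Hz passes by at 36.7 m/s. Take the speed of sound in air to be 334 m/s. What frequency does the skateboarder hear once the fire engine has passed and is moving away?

Receding: f₂ = f · v/(v + v_s) = 1095 × 334/370.7 ≈ 987 Hz.

987 Hz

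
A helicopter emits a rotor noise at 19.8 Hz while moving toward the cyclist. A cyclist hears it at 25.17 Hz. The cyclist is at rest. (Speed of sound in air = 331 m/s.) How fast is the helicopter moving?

71 m/s

f' = f · v/(v − v_s) ⇒ v_s = v · |1 − f/f'|.
v_s = 331 × |1 − 19.8/25.17| = 331 × 0.2133 ≈ 71 m/s.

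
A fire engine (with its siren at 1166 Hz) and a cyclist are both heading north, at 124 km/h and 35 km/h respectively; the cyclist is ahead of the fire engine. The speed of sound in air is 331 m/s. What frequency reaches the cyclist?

1263 Hz

124 km/h = 34.44 m/s; 35 km/h = 9.722 m/s.
The cyclist is ahead, so the fire engine is moving toward it while the cyclist is moving away from the fire engine.
General Doppler shift: f' = f · (v − v_o)/(v − v_s).
f' = 1166 × (331 − 9.722)/(331 − 34.44) = 1166 × 321.28/296.56 ≈ 1263 Hz.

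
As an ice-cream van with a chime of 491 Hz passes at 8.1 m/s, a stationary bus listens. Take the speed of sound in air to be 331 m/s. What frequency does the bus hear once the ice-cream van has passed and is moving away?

Receding: f₂ = f · v/(v + v_s) = 491 × 331/339.1 ≈ 479 Hz.

479 Hz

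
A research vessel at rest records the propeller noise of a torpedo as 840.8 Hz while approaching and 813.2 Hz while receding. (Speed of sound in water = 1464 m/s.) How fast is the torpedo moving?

24.4 m/s

f₁/f₂ = (v + v_s)/(v − v_s), so v_s = v · (f₁ − f₂)/(f₁ + f₂).
v_s = 1464 × (840.8 − 813.2)/(840.8 + 813.2) = 1464 × 27.6/1654.0 ≈ 24.4 m/s.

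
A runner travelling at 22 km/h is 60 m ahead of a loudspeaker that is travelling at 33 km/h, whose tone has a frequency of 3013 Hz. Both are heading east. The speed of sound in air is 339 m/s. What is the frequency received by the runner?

33 km/h = 9.167 m/s; 22 km/h = 6.111 m/s.
The runner is ahead, so the loudspeaker is moving toward it while the runner is moving away from the loudspeaker.
Both move, so f' = f · (v − v_o)/(v − v_s).
f' = 3013 × (339 − 6.111)/(339 − 9.167) = 3013 × 332.89/329.83 ≈ 3041 Hz.

3041 Hz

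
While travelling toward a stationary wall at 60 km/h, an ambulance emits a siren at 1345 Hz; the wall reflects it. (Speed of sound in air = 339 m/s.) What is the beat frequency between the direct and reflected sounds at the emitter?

60 km/h = 16.67 m/s.
The wall receives the sound from a moving source: f₁ = f₀ · v/(v − v_e) = 1345 × 339/322.33 ≈ 1414.5 Hz.
On the return leg the ambulance is a moving observer: f₂ = f₁ · (v + v_e)/v = 1414.5 × 355.67/339 ≈ 1484.1 Hz.
Beat against the emitted tone: |f₂ − f₀| = 2v_e·f₀/(v − v_e) = 2 × 16.67 × 1345/322.33 ≈ 139 Hz.

139 Hz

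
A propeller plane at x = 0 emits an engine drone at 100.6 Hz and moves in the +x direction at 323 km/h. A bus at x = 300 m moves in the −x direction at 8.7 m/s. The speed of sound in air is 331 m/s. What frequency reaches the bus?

323 km/h = 89.72 m/s.
The observer lies on the +x side, so the source is heading toward the observer and the observer is heading toward the source.
General Doppler shift: f' = f · (v + v_o)/(v − v_s).
f' = 100.6 × (331 + 8.7)/(331 − 89.72) = 100.6 × 339.7/241.28 ≈ 142 Hz.

142 Hz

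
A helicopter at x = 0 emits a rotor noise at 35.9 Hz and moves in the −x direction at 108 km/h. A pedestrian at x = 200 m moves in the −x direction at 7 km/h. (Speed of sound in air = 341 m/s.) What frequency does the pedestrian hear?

33.2 Hz

108 km/h = 30 m/s; 7 km/h = 1.944 m/s.
The observer lies on the +x side, so the source is heading away from the observer and the observer is heading toward the source.
General Doppler shift: f' = f · (v + v_o)/(v + v_s).
f' = 35.9 × (341 + 1.944)/(341 + 30) = 35.9 × 342.94/371 ≈ 33.2 Hz.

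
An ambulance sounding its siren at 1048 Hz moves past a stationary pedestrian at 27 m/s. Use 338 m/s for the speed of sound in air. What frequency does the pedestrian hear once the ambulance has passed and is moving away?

Receding: f₂ = f · v/(v + v_s) = 1048 × 338/365 ≈ 970 Hz.

970 Hz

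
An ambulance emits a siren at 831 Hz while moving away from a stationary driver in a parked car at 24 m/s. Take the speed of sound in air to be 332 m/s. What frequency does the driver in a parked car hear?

775 Hz

Moving source, stationary observer: f' = f · v/(v + v_s) since the source is receding.
f' = 831 × 332/(332 + 24) = 831 × 332/356 ≈ 775 Hz.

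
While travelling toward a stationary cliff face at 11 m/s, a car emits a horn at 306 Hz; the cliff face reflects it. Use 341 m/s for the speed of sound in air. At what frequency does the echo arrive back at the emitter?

326 Hz

The cliff face receives the sound from a moving source: f₁ = f₀ · v/(v − v_e) = 306 × 341/330 ≈ 316 Hz.
On the return leg the car is a moving observer: f₂ = f₁ · (v + v_e)/v = 316 × 352/341 ≈ 326 Hz.
Equivalently f₂ = f₀ · (v + v_e)/(v − v_e).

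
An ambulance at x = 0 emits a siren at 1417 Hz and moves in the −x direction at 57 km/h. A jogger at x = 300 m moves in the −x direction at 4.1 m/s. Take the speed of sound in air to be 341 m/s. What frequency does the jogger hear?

1370 Hz

57 km/h = 15.83 m/s.
The observer lies on the +x side, so the source is heading away from the observer and the observer is heading toward the source.
Both move, so f' = f · (v + v_o)/(v + v_s).
f' = 1417 × (341 + 4.1)/(341 + 15.83) = 1417 × 345.1/356.83 ≈ 1370 Hz.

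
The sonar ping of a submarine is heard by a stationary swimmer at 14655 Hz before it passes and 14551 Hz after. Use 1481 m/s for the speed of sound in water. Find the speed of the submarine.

5.3 m/s

f₁/f₂ = (v + v_s)/(v − v_s), so v_s = v · (f₁ − f₂)/(f₁ + f₂).
v_s = 1481 × (14655 − 14551)/(14655 + 14551) = 1481 × 104/29206 ≈ 5.3 m/s.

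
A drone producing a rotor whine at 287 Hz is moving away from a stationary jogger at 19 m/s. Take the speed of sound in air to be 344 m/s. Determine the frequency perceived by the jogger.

Only the source moves, away from the listener, so f' = f · v/(v + v_s).
f' = 287 × 344/(344 + 19) = 287 × 344/363 ≈ 272 Hz.

272 Hz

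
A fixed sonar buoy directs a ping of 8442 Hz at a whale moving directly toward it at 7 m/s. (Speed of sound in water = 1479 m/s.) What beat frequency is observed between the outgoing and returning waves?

80 Hz

The whale first receives the wave as a moving observer: f₁ = f₀ · (v + u)/v = 8442 × (1479 + 7)/1479 ≈ 8482.0 Hz.
On reflection it acts as a source moving toward the stationary detector: f₂ = f₁ · v/(v − u) = 8482.0 × 1479/1472 ≈ 8522.3 Hz.
Equivalently f₂ = f₀ · (v + u)/(v − u).
Beat frequency: |f₂ − f₀| = 2u·f₀/(v − u) = 2 × 7 × 8442/1472 ≈ 80 Hz.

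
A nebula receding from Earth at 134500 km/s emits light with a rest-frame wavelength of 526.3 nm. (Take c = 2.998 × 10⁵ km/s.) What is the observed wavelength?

β = v/c = 134500/299800 = 0.4486.
Relativistic Doppler for wavelength: λ' = λ₀ · √((1 + β)/(1 − β)).
λ' = 526.3 × √(1.4486/0.5514) = 526.3 × 1.62091 ≈ 853.1 nm.

853.1 nm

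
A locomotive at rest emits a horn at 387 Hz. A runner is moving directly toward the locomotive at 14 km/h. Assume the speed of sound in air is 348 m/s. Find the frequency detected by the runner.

14 km/h = 3.889 m/s.
Only the observer moves, toward the source, so f' = f · (v + v_o)/v.
f' = 387 × (348 + 3.889)/348 = 387 × 351.89/348 ≈ 391 Hz.

391 Hz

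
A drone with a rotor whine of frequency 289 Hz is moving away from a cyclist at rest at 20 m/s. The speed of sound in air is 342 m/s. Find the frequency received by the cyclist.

273 Hz

Moving source, stationary observer: f' = f · v/(v + v_s) since the source is receding.
f' = 289 × 342/(342 + 20) = 289 × 342/362 ≈ 273 Hz.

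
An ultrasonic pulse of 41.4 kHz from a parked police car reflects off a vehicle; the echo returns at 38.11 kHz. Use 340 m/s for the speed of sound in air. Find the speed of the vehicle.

14.1 m/s

Double Doppler shift off a moving reflector: f₂ = f₀ · (v + u)/(v − u) (u > 0 toward emitter).
Rearranging, u = v · (f₂ − f₀)/(f₂ + f₀) = 340 × -3.29/79.51 ≈ -14.1 m/s.
So the vehicle is moving at 14.1 m/s away from the emitter.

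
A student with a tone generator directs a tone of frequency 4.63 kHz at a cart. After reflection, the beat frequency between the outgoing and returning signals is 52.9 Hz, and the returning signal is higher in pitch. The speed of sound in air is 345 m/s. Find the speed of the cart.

1.96 m/s

Double Doppler shift off a moving reflector: f₂ = f₀ · (v + u)/(v − u) (u > 0 toward emitter).
Returning signal is higher, so f₂ = f₀ + Δf = 4630 + 52.9 = 4682.9 Hz.
Rearranging, u = v · (f₂ − f₀)/(f₂ + f₀) = 345 × 52.9/9312.9 ≈ 1.96 m/s.
So the cart is moving at 1.96 m/s toward the emitter.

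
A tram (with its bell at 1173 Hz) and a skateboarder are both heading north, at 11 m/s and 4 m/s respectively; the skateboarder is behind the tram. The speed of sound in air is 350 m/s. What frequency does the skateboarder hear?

The skateboarder is behind, so the tram is moving away from it while the skateboarder is moving toward the tram.
With source receding and observer approaching, f' = f · (v + v_o)/(v + v_s).
f' = 1173 × (350 + 4)/(350 + 11) = 1173 × 354/361 ≈ 1150 Hz.

1150 Hz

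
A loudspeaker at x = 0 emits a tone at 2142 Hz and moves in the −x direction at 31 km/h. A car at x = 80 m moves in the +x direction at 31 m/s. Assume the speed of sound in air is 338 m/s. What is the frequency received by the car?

31 km/h = 8.611 m/s.
The observer lies on the +x side, so the source is heading away from the observer and the observer is heading away from the source.
Both move, so f' = f · (v − v_o)/(v + v_s).
f' = 2142 × (338 − 31)/(338 + 8.611) = 2142 × 307/346.61 ≈ 1897 Hz.

1897 Hz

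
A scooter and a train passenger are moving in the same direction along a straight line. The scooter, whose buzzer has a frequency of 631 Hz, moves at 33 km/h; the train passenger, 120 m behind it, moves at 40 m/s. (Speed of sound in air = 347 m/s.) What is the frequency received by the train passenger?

33 km/h = 9.167 m/s.
The train passenger is behind, so the scooter is moving away from it while the train passenger is moving toward the scooter.
Both move, so f' = f · (v + v_o)/(v + v_s).
f' = 631 × (347 + 40)/(347 + 9.167) = 631 × 387/356.17 ≈ 686 Hz.

686 Hz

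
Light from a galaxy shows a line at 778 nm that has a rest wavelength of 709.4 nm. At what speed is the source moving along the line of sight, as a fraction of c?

λ'/λ₀ = 1.0967 > 1 (redshift), so the source is receding.
λ'/λ₀ = √((1 + β)/(1 − β)) for a receding source ⇒ β = (r² − 1)/(r² + 1) with r = λ'/λ₀.
β = (1.2028 − 1)/(1.2028 + 1) ≈ 0.092.

0.092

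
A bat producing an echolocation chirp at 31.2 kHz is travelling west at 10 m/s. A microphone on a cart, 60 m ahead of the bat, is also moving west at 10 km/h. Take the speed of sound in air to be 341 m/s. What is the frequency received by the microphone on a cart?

10 km/h = 2.778 m/s.
The microphone on a cart is ahead, so the bat is moving toward it while the microphone on a cart is moving away from the bat.
With source approaching and observer receding, f' = f · (v − v_o)/(v − v_s).
f' = 31.2 × (341 − 2.778)/(341 − 10) = 31.2 × 338.22/331 ≈ 31.9 kHz.

31.9 kHz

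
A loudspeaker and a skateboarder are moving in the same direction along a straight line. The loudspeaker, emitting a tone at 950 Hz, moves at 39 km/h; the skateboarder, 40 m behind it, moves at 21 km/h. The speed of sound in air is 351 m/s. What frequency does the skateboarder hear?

937 Hz

39 km/h = 10.83 m/s; 21 km/h = 5.833 m/s.
The skateboarder is behind, so the loudspeaker is moving away from it while the skateboarder is moving toward the loudspeaker.
Both move, so f' = f · (v + v_o)/(v + v_s).
f' = 950 × (351 + 5.833)/(351 + 10.83) = 950 × 356.83/361.83 ≈ 937 Hz.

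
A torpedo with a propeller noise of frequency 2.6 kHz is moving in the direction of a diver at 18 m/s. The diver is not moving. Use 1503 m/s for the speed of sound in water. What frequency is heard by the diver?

2.63 kHz

With the source moving toward a stationary observer, f' = f · v/(v − v_s).
f' = 2.6 × 1503/(1503 − 18) = 2.6 × 1503/1485 ≈ 2.63 kHz.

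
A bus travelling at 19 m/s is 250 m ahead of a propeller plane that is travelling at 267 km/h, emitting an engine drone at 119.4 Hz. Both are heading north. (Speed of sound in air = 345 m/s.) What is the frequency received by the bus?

267 km/h = 74.17 m/s.
The bus is ahead, so the propeller plane is moving toward it while the bus is moving away from the propeller plane.
Both move, so f' = f · (v − v_o)/(v − v_s).
f' = 119.4 × (345 − 19)/(345 − 74.17) = 119.4 × 326/270.83 ≈ 144 Hz.

144 Hz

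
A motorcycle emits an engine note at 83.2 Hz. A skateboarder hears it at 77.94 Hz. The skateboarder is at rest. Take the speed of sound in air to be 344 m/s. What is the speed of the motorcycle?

f' < f, so the motorcycle is receding.
f' = f · v/(v + v_s) ⇒ v_s = v · |1 − f/f'|.
v_s = 344 × |1 − 83.2/77.94| = 344 × 0.06749 ≈ 23.2 m/s.

23.2 m/s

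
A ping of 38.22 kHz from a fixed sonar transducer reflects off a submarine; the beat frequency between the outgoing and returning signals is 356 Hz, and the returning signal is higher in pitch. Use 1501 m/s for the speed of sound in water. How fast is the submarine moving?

Double Doppler shift off a moving reflector: f₂ = f₀ · (v + u)/(v − u) (u > 0 toward emitter).
Returning signal is higher, so f₂ = f₀ + Δf = 38220 + 356 = 38576 Hz.
Rearranging, u = v · (f₂ − f₀)/(f₂ + f₀) = 1501 × 356/76796 ≈ 7.0 m/s.
So the submarine is moving at 7.0 m/s toward the emitter.

7.0 m/s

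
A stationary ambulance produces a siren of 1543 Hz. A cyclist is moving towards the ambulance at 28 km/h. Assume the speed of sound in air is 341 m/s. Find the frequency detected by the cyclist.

28 km/h = 7.778 m/s.
Moving observer, stationary source: f' = f · (v + v_o)/v.
f' = 1543 × (341 + 7.778)/341 = 1543 × 348.78/341 ≈ 1578 Hz.

1578 Hz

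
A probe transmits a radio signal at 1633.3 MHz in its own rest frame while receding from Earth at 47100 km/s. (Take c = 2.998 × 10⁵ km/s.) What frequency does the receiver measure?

1394.0 MHz

β = v/c = 47100/299800 = 0.1571.
Relativistic Doppler for frequency: f' = f₀ · √((1 − β)/(1 + β)).
f' = 1633.3 × √(0.8429/1.1571) = 1633.3 × 0.85349 ≈ 1394.0 MHz.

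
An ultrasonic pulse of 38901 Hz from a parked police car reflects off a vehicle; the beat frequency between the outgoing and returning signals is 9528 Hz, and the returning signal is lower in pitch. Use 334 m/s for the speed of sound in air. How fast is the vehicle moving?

47 m/s

Double Doppler shift off a moving reflector: f₂ = f₀ · (v + u)/(v − u) (u > 0 toward emitter).
Returning signal is lower, so f₂ = f₀ − Δf = 38901 − 9528 = 29373 Hz.
Rearranging, u = v · (f₂ − f₀)/(f₂ + f₀) = 334 × -9528/68274 ≈ -47 m/s.
So the vehicle is moving at 47 m/s away from the emitter.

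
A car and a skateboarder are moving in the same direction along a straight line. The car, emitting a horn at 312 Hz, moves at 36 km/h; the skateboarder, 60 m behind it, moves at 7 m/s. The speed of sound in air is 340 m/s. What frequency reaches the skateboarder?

309 Hz

36 km/h = 10 m/s.
The skateboarder is behind, so the car is moving away from it while the skateboarder is moving toward the car.
Both move, so f' = f · (v + v_o)/(v + v_s).
f' = 312 × (340 + 7)/(340 + 10) = 312 × 347/350 ≈ 309 Hz.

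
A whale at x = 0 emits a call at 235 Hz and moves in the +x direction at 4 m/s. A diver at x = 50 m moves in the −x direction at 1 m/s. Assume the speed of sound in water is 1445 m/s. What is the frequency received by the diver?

236 Hz

The observer lies on the +x side, so the source is heading toward the observer and the observer is heading toward the source.
Both move, so f' = f · (v + v_o)/(v − v_s).
f' = 235 × (1445 + 1)/(1445 − 4) = 235 × 1446/1441 ≈ 236 Hz.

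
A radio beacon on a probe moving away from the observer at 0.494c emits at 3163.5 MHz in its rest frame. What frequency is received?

1841.1 MHz

Relativistic Doppler for frequency: f' = f₀ · √((1 − β)/(1 + β)).
f' = 3163.5 × √(0.5060/1.4940) = 3163.5 × 0.58197 ≈ 1841.1 MHz.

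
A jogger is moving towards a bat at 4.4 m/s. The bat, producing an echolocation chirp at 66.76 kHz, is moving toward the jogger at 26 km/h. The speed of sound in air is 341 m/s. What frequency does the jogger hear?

26 km/h = 7.222 m/s.
General Doppler shift: f' = f · (v + v_o)/(v − v_s).
f' = 66.76 × (341 + 4.4)/(341 − 7.222) = 66.76 × 345.4/333.78 ≈ 69.1 kHz.

69.1 kHz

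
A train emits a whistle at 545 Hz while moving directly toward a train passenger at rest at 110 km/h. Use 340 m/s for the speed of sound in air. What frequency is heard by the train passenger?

110 km/h = 30.56 m/s.
With the source moving toward a stationary observer, f' = f · v/(v − v_s).
f' = 545 × 340/(340 − 30.56) = 545 × 340/309.4 ≈ 599 Hz.

599 Hz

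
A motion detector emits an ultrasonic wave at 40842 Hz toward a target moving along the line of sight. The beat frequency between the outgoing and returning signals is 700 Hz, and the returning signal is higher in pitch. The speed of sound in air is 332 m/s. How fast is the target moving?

2.82 m/s

Double Doppler shift off a moving reflector: f₂ = f₀ · (v + u)/(v − u) (u > 0 toward emitter).
Returning signal is higher, so f₂ = f₀ + Δf = 40842 + 700 = 41542 Hz.
Rearranging, u = v · (f₂ − f₀)/(f₂ + f₀) = 332 × 700/82384 ≈ 2.82 m/s.
So the target is moving at 2.82 m/s toward the emitter.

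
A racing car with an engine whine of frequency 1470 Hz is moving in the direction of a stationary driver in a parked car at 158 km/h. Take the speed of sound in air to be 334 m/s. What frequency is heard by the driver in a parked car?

158 km/h = 43.89 m/s.
Only the source moves, toward the listener, so f' = f · v/(v − v_s).
f' = 1470 × 334/(334 − 43.89) = 1470 × 334/290.1 ≈ 1692 Hz.

1692 Hz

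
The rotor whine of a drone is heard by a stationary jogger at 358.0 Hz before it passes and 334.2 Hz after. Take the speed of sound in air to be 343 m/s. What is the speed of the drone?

f₁/f₂ = (v + v_s)/(v − v_s), so v_s = v · (f₁ − f₂)/(f₁ + f₂).
v_s = 343 × (358.0 − 334.2)/(358.0 + 334.2) = 343 × 23.8/692.2 ≈ 11.8 m/s.

11.8 m/s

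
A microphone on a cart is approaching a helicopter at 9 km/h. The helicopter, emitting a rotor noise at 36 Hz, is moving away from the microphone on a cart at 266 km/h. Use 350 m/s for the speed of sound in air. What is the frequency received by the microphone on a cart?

29.9 Hz

266 km/h = 73.89 m/s; 9 km/h = 2.5 m/s.
Both move, so f' = f · (v + v_o)/(v + v_s).
f' = 36 × (350 + 2.5)/(350 + 73.89) = 36 × 352.5/423.89 ≈ 29.9 Hz.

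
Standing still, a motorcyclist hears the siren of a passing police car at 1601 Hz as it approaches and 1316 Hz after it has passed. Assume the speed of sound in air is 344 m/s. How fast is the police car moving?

34 m/s

f₁/f₂ = (v + v_s)/(v − v_s), so v_s = v · (f₁ − f₂)/(f₁ + f₂).
v_s = 344 × (1601 − 1316)/(1601 + 1316) = 344 × 285/2917 ≈ 34 m/s.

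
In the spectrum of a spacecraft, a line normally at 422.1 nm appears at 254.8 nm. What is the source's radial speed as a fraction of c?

λ'/λ₀ = 0.6036 < 1 (blueshift), so the source is approaching.
λ'/λ₀ = √((1 − β)/(1 + β)) for an approaching source ⇒ β = (1 − r²)/(1 + r²) with r = λ'/λ₀.
β = (1 − 0.3644)/(1 + 0.3644) ≈ 0.466.

0.466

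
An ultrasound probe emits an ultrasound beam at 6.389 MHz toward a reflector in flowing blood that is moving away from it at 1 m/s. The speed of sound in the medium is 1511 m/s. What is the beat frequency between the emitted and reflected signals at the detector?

8451 Hz

At the reflector in flowing blood (a moving observer), f₁ = f₀ · (v − u)/v = 6.389 × 1510/1511 ≈ 6.38477 MHz.
The reflection then acts as a moving source: f₂ = f₁ · v/(v + u) ≈ 6.38055 MHz.
Equivalently f₂ = f₀ · (v − u)/(v + u).
Beat frequency (with f₀ = 6389000 Hz): |f₂ − f₀| = 2u·f₀/(v + u) = 2 × 1 × 6389000/1512 ≈ 8451 Hz.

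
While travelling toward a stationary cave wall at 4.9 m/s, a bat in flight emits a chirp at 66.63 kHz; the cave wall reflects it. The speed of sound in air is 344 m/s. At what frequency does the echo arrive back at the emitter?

The cave wall receives the sound from a moving source: f₁ = f₀ · v/(v − v_e) = 66.63 × 344/339.1 ≈ 67.6 kHz.
On the return leg the bat in flight is a moving observer: f₂ = f₁ · (v + v_e)/v = 67.6 × 348.9/344 ≈ 68.6 kHz.

68.6 kHz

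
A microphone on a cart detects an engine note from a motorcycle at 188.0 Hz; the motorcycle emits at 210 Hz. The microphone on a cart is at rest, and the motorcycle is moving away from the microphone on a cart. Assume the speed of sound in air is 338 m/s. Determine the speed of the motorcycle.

f' = f · v/(v + v_s) ⇒ v_s = v · |1 − f/f'|.
v_s = 338 × |1 − 210/188.0| = 338 × 0.117 ≈ 40 m/s.

40 m/s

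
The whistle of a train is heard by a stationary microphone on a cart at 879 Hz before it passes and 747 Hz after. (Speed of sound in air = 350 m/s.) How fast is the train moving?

28 m/s

f₁/f₂ = (v + v_s)/(v − v_s), so v_s = v · (f₁ − f₂)/(f₁ + f₂).
v_s = 350 × (879 − 747)/(879 + 747) = 350 × 132/1626 ≈ 28 m/s.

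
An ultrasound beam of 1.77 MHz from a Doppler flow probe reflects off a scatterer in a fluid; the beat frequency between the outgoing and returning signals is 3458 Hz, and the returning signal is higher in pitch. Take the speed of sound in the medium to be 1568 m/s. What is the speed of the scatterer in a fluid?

1.53 m/s

Double Doppler shift off a moving reflector: f₂ = f₀ · (v + u)/(v − u) (u > 0 toward emitter).
Returning signal is higher, so f₂ = f₀ + Δf = 1770000 + 3458 = 1773458 Hz.
Rearranging, u = v · (f₂ − f₀)/(f₂ + f₀) = 1568 × 3458/3543458 ≈ 1.53 m/s.
So the scatterer in a fluid is moving at 1.53 m/s toward the emitter.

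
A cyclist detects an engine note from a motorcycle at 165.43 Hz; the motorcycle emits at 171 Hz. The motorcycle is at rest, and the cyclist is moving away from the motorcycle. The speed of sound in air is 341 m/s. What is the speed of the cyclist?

11.1 m/s

f' = f · (v − v_o)/v ⇒ v_o = v · |f'/f − 1|.
v_o = 341 × |165.43/171 − 1| = 341 × 0.03257 ≈ 11.1 m/s.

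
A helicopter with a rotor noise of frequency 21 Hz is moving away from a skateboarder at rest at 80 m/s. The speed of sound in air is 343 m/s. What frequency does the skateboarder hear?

17.0 Hz

With the source moving away from a stationary observer, f' = f · v/(v + v_s).
f' = 21 × 343/(343 + 80) = 21 × 343/423 ≈ 17.0 Hz.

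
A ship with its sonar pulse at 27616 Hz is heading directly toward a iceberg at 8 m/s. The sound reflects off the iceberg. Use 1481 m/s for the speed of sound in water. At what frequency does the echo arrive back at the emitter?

27916 Hz

The iceberg receives the sound from a moving source: f₁ = f₀ · v/(v − v_e) = 27616 × 1481/1473 ≈ 27766 Hz.
On the return leg the ship is a moving observer: f₂ = f₁ · (v + v_e)/v = 27766 × 1489/1481 ≈ 27916 Hz.
Equivalently f₂ = f₀ · (v + v_e)/(v − v_e).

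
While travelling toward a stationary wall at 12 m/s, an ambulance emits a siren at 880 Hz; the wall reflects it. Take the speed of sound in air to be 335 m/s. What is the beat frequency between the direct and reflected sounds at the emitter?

The wall receives the sound from a moving source: f₁ = f₀ · v/(v − v_e) = 880 × 335/323 ≈ 912.7 Hz.
On the return leg the ambulance is a moving observer: f₂ = f₁ · (v + v_e)/v = 912.7 × 347/335 ≈ 945.4 Hz.
Beat against the emitted tone: |f₂ − f₀| = 2v_e·f₀/(v − v_e) = 2 × 12 × 880/323 ≈ 65 Hz.

65 Hz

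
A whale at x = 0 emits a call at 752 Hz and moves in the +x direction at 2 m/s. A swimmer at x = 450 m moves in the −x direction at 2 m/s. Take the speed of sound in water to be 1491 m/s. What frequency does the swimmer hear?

The observer lies on the +x side, so the source is heading toward the observer and the observer is heading toward the source.
General Doppler shift: f' = f · (v + v_o)/(v − v_s).
f' = 752 × (1491 + 2)/(1491 − 2) = 752 × 1493/1489 ≈ 754 Hz.

754 Hz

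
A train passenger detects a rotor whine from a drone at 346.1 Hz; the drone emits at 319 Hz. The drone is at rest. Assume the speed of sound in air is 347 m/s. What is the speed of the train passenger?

29 m/s

f' > f, so the train passenger is approaching.
f' = f · (v + v_o)/v ⇒ v_o = v · |f'/f − 1|.
v_o = 347 × |346.1/319 − 1| = 347 × 0.08495 ≈ 29 m/s.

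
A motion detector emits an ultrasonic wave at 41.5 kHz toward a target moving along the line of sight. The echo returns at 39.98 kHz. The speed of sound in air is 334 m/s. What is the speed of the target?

Double Doppler shift off a moving reflector: f₂ = f₀ · (v + u)/(v − u) (u > 0 toward emitter).
Rearranging, u = v · (f₂ − f₀)/(f₂ + f₀) = 334 × -1.52/81.48 ≈ -6.2 m/s.
So the target is moving at 6.2 m/s away from the emitter.

6.2 m/s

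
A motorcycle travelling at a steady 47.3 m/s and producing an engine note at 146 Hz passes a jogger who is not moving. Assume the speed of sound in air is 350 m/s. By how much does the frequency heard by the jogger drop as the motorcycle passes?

Approaching: f₁ = f · v/(v − v_s) = 146 × 350/302.7 ≈ 168.8 Hz.
Receding: f₂ = f · v/(v + v_s) = 146 × 350/397.3 ≈ 128.6 Hz.
Drop: f₁ − f₂ = 2f·v·v_s/(v² − v_s²) = 2 × 146 × 350 × 47.3/(350² − 47.3²) ≈ 40.2 Hz.

40.2 Hz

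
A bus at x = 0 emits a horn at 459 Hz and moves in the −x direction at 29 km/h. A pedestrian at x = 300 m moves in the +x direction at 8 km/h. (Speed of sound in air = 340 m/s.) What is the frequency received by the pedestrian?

29 km/h = 8.056 m/s; 8 km/h = 2.222 m/s.
The observer lies on the +x side, so the source is heading away from the observer and the observer is heading away from the source.
Both move, so f' = f · (v − v_o)/(v + v_s).
f' = 459 × (340 − 2.222)/(340 + 8.056) = 459 × 337.78/348.06 ≈ 445 Hz.

445 Hz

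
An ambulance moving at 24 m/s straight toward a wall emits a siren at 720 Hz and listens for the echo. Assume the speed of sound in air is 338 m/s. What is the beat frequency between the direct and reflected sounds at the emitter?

110 Hz

The wall receives the sound from a moving source: f₁ = f₀ · v/(v − v_e) = 720 × 338/314 ≈ 775.0 Hz.
On the return leg the ambulance is a moving observer: f₂ = f₁ · (v + v_e)/v = 775.0 × 362/338 ≈ 830.1 Hz.
Beat against the emitted tone: |f₂ − f₀| = 2v_e·f₀/(v − v_e) = 2 × 24 × 720/314 ≈ 110 Hz.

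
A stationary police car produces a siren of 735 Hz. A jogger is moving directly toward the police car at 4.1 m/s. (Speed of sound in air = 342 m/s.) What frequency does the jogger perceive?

744 Hz

Moving observer, stationary source: f' = f · (v + v_o)/v.
f' = 735 × (342 + 4.1)/342 = 735 × 346.1/342 ≈ 744 Hz.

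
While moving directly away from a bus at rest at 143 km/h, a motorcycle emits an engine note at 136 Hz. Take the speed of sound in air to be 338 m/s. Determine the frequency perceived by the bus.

143 km/h = 39.72 m/s.
With the source moving away from a stationary observer, f' = f · v/(v + v_s).
f' = 136 × 338/(338 + 39.72) = 136 × 338/377.7 ≈ 122 Hz.

122 Hz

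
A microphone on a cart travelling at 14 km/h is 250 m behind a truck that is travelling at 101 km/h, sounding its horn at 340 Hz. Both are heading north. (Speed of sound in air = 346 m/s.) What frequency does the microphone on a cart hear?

318 Hz

101 km/h = 28.06 m/s; 14 km/h = 3.889 m/s.
The microphone on a cart is behind, so the truck is moving away from it while the microphone on a cart is moving toward the truck.
Both move, so f' = f · (v + v_o)/(v + v_s).
f' = 340 × (346 + 3.889)/(346 + 28.06) = 340 × 349.89/374.06 ≈ 318 Hz.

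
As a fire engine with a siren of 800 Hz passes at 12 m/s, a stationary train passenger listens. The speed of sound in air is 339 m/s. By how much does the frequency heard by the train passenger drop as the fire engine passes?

56.7 Hz

Approaching: f₁ = f · v/(v − v_s) = 800 × 339/327 ≈ 829.4 Hz.
Receding: f₂ = f · v/(v + v_s) = 800 × 339/351 ≈ 772.6 Hz.
Drop: f₁ − f₂ = 2f·v·v_s/(v² − v_s²) = 2 × 800 × 339 × 12/(339² − 12²) ≈ 56.7 Hz.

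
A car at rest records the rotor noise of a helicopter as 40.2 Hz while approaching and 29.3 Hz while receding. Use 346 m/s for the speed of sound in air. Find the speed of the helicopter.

54 m/s

f₁/f₂ = (v + v_s)/(v − v_s), so v_s = v · (f₁ − f₂)/(f₁ + f₂).
v_s = 346 × (40.2 − 29.3)/(40.2 + 29.3) = 346 × 10.9/69.5 ≈ 54 m/s.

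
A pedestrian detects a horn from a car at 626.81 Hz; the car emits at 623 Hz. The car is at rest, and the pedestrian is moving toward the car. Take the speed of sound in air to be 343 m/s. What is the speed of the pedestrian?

2.10 m/s

f' = f · (v + v_o)/v ⇒ v_o = v · |f'/f − 1|.
v_o = 343 × |626.81/623 − 1| = 343 × 0.006116 ≈ 2.10 m/s.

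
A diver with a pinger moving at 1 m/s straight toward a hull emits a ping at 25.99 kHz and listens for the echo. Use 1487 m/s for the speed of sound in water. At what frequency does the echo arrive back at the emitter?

The hull receives the sound from a moving source: f₁ = f₀ · v/(v − v_e) = 25.99 × 1487/1486 ≈ 26.0 kHz.
On the return leg the diver with a pinger is a moving observer: f₂ = f₁ · (v + v_e)/v = 26.0 × 1488/1487 ≈ 26.0 kHz.
Equivalently f₂ = f₀ · (v + v_e)/(v − v_e).

26.0 kHz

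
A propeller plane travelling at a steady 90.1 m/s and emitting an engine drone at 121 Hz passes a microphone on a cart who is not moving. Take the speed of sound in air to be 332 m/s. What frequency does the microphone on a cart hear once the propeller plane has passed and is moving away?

Receding: f₂ = f · v/(v + v_s) = 121 × 332/422.1 ≈ 95 Hz.

95 Hz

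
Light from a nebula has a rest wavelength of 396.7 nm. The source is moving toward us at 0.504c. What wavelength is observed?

227.8 nm

Relativistic Doppler for wavelength: λ' = λ₀ · √((1 − β)/(1 + β)).
λ' = 396.7 × √(0.4960/1.5040) = 396.7 × 0.57427 ≈ 227.8 nm.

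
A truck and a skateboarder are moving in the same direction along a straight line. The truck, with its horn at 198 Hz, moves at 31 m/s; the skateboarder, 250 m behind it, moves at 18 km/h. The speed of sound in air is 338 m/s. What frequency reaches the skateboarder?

18 km/h = 5 m/s.
The skateboarder is behind, so the truck is moving away from it while the skateboarder is moving toward the truck.
Both move, so f' = f · (v + v_o)/(v + v_s).
f' = 198 × (338 + 5)/(338 + 31) = 198 × 343/369 ≈ 184 Hz.

184 Hz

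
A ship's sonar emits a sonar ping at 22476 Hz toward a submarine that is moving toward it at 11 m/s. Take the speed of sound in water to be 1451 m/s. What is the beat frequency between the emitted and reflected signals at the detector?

At the submarine (a moving observer), f₁ = f₀ · (v + u)/v = 22476 × 1462/1451 ≈ 22646 Hz.
The reflection then acts as a moving source: f₂ = f₁ · v/(v − u) ≈ 22819 Hz.
Equivalently f₂ = f₀ · (v + u)/(v − u).
Beat frequency: |f₂ − f₀| = 2u·f₀/(v − u) = 2 × 11 × 22476/1440 ≈ 343 Hz.

343 Hz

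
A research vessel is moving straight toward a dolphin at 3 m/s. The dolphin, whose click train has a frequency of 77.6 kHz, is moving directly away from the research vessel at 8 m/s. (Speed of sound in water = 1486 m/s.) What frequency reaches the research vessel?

Both move, so f' = f · (v + v_o)/(v + v_s).
f' = 77.6 × (1486 + 3)/(1486 + 8) = 77.6 × 1489/1494 ≈ 77.3 kHz.

77.3 kHz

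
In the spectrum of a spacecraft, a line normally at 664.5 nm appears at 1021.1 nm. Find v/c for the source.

0.405

λ'/λ₀ = 1.5366 > 1 (redshift), so the source is receding.
λ'/λ₀ = √((1 + β)/(1 − β)) for a receding source ⇒ β = (r² − 1)/(r² + 1) with r = λ'/λ₀.
β = (2.3613 − 1)/(2.3613 + 1) ≈ 0.405.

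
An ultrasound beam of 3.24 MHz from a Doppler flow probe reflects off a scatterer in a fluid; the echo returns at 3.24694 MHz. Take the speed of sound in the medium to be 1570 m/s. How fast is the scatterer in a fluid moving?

1.68 m/s

Double Doppler shift off a moving reflector: f₂ = f₀ · (v + u)/(v − u) (u > 0 toward emitter).
Rearranging, u = v · (f₂ − f₀)/(f₂ + f₀) = 1570 × 0.00694/6.48694 ≈ 1.68 m/s.
So the scatterer in a fluid is moving at 1.68 m/s toward the emitter.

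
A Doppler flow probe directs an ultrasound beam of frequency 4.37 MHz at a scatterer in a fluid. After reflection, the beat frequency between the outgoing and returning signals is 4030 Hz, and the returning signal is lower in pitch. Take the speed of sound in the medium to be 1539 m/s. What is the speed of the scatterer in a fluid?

0.71 m/s

Double Doppler shift off a moving reflector: f₂ = f₀ · (v + u)/(v − u) (u > 0 toward emitter).
Returning signal is lower, so f₂ = f₀ − Δf = 4370000 − 4030 = 4365970 Hz.
Rearranging, u = v · (f₂ − f₀)/(f₂ + f₀) = 1539 × -4030/8735970 ≈ -0.71 m/s.
So the scatterer in a fluid is moving at 0.71 m/s away from the emitter.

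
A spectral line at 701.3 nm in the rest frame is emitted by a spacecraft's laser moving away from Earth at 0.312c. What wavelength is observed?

Relativistic Doppler for wavelength: λ' = λ₀ · √((1 + β)/(1 − β)).
λ' = 701.3 × √(1.3120/0.6880) = 701.3 × 1.38093 ≈ 968.4 nm.

968.4 nm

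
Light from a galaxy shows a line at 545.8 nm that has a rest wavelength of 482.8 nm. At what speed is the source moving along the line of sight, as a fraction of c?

λ'/λ₀ = 1.1305 > 1 (redshift), so the source is receding.
λ'/λ₀ = √((1 + β)/(1 − β)) for a receding source ⇒ β = (r² − 1)/(r² + 1) with r = λ'/λ₀.
β = (1.2780 − 1)/(1.2780 + 1) ≈ 0.122.

0.122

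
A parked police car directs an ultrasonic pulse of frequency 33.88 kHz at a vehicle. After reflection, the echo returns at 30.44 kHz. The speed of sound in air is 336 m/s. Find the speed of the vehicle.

18.0 m/s

Double Doppler shift off a moving reflector: f₂ = f₀ · (v + u)/(v − u) (u > 0 toward emitter).
Rearranging, u = v · (f₂ − f₀)/(f₂ + f₀) = 336 × -3.44/64.32 ≈ -18.0 m/s.
So the vehicle is moving at 18.0 m/s away from the emitter.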